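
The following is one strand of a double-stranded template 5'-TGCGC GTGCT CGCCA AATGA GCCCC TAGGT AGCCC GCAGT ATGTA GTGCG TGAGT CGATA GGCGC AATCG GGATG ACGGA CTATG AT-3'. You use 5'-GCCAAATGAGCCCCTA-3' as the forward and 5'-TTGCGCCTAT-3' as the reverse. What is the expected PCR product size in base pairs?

56 bp

Scanning the template, GCCAAATGAGCCCCTA occurs at positions 12–27; this primer anneals to the bottom strand there with its 3' end pointing downstream.
The reverse primer's reverse complement is ATAGGCGCAA, which matches the template at positions 58–67.
The product runs from position 12 to position 67, so its length is 67 − 12 + 1 = 56 bp.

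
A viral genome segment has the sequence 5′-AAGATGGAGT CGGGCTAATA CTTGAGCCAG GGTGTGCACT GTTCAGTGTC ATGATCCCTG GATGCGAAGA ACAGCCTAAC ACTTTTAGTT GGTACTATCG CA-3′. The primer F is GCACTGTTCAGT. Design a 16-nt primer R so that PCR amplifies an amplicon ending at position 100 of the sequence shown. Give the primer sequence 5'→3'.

5'-CGATAGTACCAACTAA-3'

The forward primer binds at positions 36–47; the product's 3' end on the top strand is position 100.
The reverse primer anneals to the top strand over positions 85–100, i.e. to TTAGTTGGTACTATCG.
Its sequence written 5'→3' is the reverse complement: CGATAGTACCAACTAA.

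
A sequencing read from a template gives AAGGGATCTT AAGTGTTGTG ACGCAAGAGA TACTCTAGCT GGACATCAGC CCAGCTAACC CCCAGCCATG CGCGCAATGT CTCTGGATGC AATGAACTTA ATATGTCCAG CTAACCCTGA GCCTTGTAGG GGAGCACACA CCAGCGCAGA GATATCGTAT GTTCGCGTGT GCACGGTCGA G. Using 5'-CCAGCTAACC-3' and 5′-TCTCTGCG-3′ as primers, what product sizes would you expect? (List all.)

The forward primer CCAGCTAACC matches the top strand at positions 51–60, 107–116.
The reverse primer's reverse complement is CGCAGAGA, matching at positions 145–152.
Each forward site pairs with the reverse site to give a product ending at position 152: sizes 102, 46 bp.

102 bp, 46 bp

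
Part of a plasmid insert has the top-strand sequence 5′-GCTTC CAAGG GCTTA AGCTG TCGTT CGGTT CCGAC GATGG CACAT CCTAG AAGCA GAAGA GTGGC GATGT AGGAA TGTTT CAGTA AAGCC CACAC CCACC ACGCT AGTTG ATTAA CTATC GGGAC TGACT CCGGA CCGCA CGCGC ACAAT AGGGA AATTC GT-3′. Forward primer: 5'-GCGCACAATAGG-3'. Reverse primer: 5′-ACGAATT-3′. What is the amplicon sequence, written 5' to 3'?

The forward primer matches the template at positions 142–153.
The reverse primer's reverse complement is AATTCGT, which matches the template at positions 156–162.
The product is the template from position 142 through 162 (21 bp).

5'-GCGCACAATAGGGAAATTCGT-3'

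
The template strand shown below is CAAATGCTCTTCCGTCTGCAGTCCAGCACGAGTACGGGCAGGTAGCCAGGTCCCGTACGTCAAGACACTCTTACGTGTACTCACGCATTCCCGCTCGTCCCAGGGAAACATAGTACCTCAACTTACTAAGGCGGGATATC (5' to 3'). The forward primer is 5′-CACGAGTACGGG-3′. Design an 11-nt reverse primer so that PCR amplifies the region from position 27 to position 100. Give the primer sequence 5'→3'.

The product's 3' end on the top strand is position 100.
The reverse primer anneals to the top strand over positions 90–100, i.e. to CCCGCTCGTCC.
Its sequence written 5'→3' is the reverse complement: GGACGAGCGGG.

5'-GGACGAGCGGG-3'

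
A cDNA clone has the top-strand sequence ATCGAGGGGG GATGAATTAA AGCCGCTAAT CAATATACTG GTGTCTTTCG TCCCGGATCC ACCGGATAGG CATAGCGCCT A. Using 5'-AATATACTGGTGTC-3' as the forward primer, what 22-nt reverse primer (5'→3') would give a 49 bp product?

5'-AGGCGCTATGCCTATCCGGTGG-3'

The forward primer binds at positions 32–45, so a 49 bp product ends at position 32 + 49 − 1 = 80.
The reverse primer anneals to the top strand over positions 59–80, i.e. to CCACCGGATAGGCATAGCGCCT.
Its sequence written 5'→3' is the reverse complement: AGGCGCTATGCCTATCCGGTGG.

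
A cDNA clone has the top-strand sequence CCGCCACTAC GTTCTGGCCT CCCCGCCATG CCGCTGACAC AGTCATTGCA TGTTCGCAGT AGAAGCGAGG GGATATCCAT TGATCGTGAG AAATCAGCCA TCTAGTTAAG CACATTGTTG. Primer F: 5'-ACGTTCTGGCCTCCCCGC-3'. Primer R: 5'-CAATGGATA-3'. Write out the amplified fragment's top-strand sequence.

5'-ACGTTCTGGCCTCCCCGCCATGCCGCTGACACAGTCATTGCATGTTCGCAGTAGAAGCGAGGGGATATCCATTG-3'

Forward primer ACGTTCTGGCCTCCCCGC is found on the top strand at positions 9–26.
Taking the reverse complement of CAATGGATA gives TATCCATTG, found at positions 74–82 on the template; the primer anneals here to the top strand with its 3' end pointing upstream.
The product is the template from position 9 through 82 (74 bp).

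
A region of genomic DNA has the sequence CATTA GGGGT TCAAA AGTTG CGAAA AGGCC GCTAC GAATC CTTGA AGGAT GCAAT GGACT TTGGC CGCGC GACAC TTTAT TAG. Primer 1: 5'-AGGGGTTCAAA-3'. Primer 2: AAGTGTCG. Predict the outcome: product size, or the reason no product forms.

Primer 1 (AGGGGTTCAAA) matches the top strand at positions 5–15; it acts as a forward primer.
Primer 2's reverse complement is CGACACTT, matching the top strand at positions 70–77; it acts as a reverse primer.
The 3' ends face each other across positions 5–77, giving a 73 bp product.

Yes — a 73 bp product.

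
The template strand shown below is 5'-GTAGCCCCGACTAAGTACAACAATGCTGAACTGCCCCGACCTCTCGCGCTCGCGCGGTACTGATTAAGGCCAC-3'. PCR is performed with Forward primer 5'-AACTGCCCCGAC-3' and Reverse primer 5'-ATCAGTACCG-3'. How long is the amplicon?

36 bp

Forward primer AACTGCCCCGAC is found on the top strand at positions 29–40.
Taking the reverse complement of ATCAGTACCG gives CGGTACTGAT, found at positions 55–64 on the template; the primer anneals here to the top strand with its 3' end pointing upstream.
Product length = (reverse-primer end) − (forward-primer start) + 1 = 64 − 29 + 1 = 36 bp.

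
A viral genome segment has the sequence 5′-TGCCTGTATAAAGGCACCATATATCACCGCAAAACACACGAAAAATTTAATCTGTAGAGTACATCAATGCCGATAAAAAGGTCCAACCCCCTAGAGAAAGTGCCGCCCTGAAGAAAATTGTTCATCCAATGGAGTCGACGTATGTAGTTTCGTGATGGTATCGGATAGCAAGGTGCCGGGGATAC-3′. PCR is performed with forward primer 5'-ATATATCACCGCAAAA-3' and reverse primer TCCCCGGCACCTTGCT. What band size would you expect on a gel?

Forward primer ATATATCACCGCAAAA is found on the top strand at positions 19–34.
The reverse primer's reverse complement is AGCAAGGTGCCGGGGA, which matches the template at positions 167–182.
The product runs from position 19 to position 182, so its length is 182 − 19 + 1 = 164 bp.

164 bp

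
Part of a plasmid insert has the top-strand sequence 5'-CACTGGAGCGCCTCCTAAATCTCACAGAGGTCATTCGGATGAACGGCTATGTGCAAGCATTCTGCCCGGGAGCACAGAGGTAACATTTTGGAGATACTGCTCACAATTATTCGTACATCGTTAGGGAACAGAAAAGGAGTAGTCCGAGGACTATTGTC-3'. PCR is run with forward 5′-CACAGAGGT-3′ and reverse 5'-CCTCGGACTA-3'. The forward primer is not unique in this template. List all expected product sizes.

127 bp, 77 bp

The forward primer CACAGAGGT matches the top strand at positions 23–31, 73–81.
The reverse primer's reverse complement is TAGTCCGAGG, matching at positions 140–149.
Each forward site pairs with the reverse site to give a product ending at position 149: sizes 127, 77 bp.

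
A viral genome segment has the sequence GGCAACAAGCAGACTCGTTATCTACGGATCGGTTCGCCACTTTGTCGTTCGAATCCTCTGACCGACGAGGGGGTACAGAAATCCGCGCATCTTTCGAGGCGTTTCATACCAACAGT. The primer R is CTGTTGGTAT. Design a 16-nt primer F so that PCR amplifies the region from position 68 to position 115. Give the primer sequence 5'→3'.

The reverse primer's reverse complement ATACCAACAG matches the template at positions 106–115; the product starts at position 68.
The forward primer is identical to the top strand over positions 68–83: AGGGGGTACAGAAATC.

5'-AGGGGGTACAGAAATC-3'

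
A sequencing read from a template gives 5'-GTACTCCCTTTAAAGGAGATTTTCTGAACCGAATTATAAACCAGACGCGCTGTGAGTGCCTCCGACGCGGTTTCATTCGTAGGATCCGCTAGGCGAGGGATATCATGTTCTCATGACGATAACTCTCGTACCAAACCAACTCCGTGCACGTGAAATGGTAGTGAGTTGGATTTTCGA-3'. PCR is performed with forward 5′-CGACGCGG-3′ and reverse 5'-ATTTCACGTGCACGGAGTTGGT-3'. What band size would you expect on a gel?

Forward primer CGACGCGG is found on the top strand at positions 63–70.
Taking the reverse complement of ATTTCACGTGCACGGAGTTGGT gives ACCAACTCCGTGCACGTGAAAT, found at positions 135–156 on the template; the primer anneals here to the top strand with its 3' end pointing upstream.
Amplicon spans positions 63–156: 94 bp.

94 bp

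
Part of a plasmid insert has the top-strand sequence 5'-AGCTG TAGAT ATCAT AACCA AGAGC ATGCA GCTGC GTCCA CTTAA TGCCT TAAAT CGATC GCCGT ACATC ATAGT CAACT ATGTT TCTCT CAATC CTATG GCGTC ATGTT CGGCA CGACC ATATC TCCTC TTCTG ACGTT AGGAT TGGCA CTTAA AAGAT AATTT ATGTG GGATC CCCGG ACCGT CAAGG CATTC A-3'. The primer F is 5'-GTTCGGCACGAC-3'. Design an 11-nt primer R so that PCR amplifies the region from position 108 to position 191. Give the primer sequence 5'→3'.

5'-GCCTTGACGGT-3'

The product's 3' end on the top strand is position 191.
The reverse primer anneals to the top strand over positions 181–191, i.e. to ACCGTCAAGGC.
Its sequence written 5'→3' is the reverse complement: GCCTTGACGGT.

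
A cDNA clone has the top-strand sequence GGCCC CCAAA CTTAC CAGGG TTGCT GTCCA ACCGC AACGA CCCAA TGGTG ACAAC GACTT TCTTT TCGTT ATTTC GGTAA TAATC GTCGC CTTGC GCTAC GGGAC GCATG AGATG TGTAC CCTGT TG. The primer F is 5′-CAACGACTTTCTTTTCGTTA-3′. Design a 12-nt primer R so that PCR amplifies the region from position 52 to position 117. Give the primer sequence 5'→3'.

The product's 3' end on the top strand is position 117.
The reverse primer anneals to the top strand over positions 106–117, i.e. to GCATGAGATGTG.
Its sequence written 5'→3' is the reverse complement: CACATCTCATGC.

5'-CACATCTCATGC-3'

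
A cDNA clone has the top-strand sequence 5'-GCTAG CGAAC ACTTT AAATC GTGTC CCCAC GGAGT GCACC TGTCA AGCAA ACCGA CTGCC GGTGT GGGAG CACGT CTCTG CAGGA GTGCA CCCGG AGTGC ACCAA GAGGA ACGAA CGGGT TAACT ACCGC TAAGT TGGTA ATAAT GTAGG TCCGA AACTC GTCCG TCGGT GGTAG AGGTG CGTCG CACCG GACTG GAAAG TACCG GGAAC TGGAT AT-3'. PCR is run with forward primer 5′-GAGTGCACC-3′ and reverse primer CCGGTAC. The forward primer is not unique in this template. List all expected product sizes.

175 bp, 123 bp, 112 bp

The forward primer GAGTGCACC matches the top strand at positions 32–40, 84–92, 95–103.
The reverse primer's reverse complement is GTACCGG, matching at positions 200–206.
Each forward site pairs with the reverse site to give a product ending at position 206: sizes 175, 123, 112 bp.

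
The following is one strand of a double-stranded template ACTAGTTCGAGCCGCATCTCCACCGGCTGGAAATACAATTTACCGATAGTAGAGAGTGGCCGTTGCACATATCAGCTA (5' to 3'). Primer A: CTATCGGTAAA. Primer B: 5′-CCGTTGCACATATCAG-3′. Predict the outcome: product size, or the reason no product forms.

Primer A (CTATCGGTAAA) has reverse complement TTTACCGATAG, which matches the top strand at positions 39–49; primer A anneals to the top strand there with its 3' end pointing upstream toward position 39.
Primer B (CCGTTGCACATATCAG) matches the top strand directly at positions 60–75; it anneals to the bottom strand with its 3' end pointing downstream toward position 75.
The 3' ends diverge (primer A extends toward position 1, primer B toward position 78), so the primers never converge on a shared product.

No product — the primers' 3' ends point away from each other.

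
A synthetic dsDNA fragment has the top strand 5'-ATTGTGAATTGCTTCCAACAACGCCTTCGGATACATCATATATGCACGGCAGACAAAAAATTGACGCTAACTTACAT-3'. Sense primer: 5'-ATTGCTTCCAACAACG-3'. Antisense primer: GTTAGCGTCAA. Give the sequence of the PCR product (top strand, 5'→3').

5'-ATTGCTTCCAACAACGCCTTCGGATACATCATATATGCACGGCAGACAAAAAATTGACGCTAAC-3'

Forward primer ATTGCTTCCAACAACG is found on the top strand at positions 8–23.
Reverse complement of the reverse primer: TTGACGCTAAC. This occurs on the top strand at positions 61–71.
The product is the template from position 8 through 71 (64 bp).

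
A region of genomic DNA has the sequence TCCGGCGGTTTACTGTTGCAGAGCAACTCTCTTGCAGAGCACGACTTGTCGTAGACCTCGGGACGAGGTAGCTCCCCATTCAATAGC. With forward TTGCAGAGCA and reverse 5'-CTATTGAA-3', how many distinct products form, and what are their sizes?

The forward primer TTGCAGAGCA matches the top strand at positions 16–25, 32–41.
The reverse primer's reverse complement is TTCAATAG, matching at positions 79–86.
Each forward site pairs with the reverse site to give a product ending at position 86: sizes 71, 55 bp.

Two products: 71 bp, 55 bp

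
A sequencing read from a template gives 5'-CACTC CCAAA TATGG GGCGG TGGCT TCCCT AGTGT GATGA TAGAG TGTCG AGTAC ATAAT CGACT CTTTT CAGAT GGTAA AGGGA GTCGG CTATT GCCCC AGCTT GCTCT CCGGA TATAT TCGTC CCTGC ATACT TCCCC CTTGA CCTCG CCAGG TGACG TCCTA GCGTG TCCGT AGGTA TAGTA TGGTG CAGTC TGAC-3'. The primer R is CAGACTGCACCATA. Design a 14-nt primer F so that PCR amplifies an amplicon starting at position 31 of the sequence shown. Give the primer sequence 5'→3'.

The reverse primer's reverse complement TATGGTGCAGTCTG matches the template at positions 184–197; the product starts at position 31.
The forward primer is identical to the top strand over positions 31–44: AGTGTGATGATAGA.

5'-AGTGTGATGATAGA-3'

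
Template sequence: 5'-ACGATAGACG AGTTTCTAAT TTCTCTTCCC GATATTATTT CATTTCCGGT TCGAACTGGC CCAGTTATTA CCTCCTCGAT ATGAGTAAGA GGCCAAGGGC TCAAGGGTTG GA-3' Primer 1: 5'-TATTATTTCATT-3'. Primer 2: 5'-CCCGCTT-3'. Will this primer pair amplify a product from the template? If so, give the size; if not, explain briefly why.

Primer 2 (CCCGCTT) does not match the top strand, and its reverse complement AAGCGGG does not match either.
With no annealing site for primer 2, no amplification occurs.

No product — primer 2 has no binding site in the template.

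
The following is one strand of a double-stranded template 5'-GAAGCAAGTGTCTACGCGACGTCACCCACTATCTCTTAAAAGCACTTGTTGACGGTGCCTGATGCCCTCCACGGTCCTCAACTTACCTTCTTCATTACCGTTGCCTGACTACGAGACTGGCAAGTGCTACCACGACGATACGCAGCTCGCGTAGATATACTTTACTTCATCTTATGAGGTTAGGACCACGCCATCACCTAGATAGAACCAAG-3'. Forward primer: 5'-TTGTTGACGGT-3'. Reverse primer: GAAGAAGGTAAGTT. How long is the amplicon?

Scanning the template, TTGTTGACGGT occurs at positions 46–56; this primer anneals to the bottom strand there with its 3' end pointing downstream.
The reverse primer's reverse complement is AACTTACCTTCTTC, which matches the template at positions 80–93.
Product length = (reverse-primer end) − (forward-primer start) + 1 = 93 − 46 + 1 = 48 bp.

48 bp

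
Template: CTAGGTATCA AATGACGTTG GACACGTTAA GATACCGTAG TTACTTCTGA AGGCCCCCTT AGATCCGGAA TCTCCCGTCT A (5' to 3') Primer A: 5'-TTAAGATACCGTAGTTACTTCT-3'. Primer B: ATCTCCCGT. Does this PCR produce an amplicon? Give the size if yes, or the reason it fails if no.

No product — both primers anneal to the same strand and extend in the same direction.

Primer A (TTAAGATACCGTAGTTACTTCT) matches the top strand at positions 27–48 (3' end points downstream).
Primer B (ATCTCCCGT) also matches the top strand directly, at positions 70–78 — its reverse complement ACGGGAGAT is not present.
Both primers anneal to the bottom strand with 3' ends pointing the same way, so neither can prime synthesis back toward the other.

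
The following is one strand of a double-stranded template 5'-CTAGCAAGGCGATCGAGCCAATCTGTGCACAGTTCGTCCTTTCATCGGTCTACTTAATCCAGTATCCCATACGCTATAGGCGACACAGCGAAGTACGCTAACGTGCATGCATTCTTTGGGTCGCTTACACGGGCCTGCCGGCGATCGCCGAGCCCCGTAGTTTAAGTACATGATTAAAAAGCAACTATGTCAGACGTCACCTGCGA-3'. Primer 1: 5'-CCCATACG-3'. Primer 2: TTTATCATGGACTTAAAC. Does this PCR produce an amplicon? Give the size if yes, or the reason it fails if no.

Primer 2 (TTTATCATGGACTTAAAC) does not match the top strand, and its reverse complement GTTTAAGTCCATGATAAA does not match either.
With no annealing site for primer 2, no amplification occurs.

No product — primer 2 has no binding site in the template.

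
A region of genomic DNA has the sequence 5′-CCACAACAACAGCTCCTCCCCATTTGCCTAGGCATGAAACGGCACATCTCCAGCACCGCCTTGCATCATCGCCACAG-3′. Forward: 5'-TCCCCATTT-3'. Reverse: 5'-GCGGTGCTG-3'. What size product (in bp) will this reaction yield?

Scanning the template, TCCCCATTT occurs at positions 17–25; this primer anneals to the bottom strand there with its 3' end pointing downstream.
Taking the reverse complement of GCGGTGCTG gives CAGCACCGC, found at positions 51–59 on the template; the primer anneals here to the top strand with its 3' end pointing upstream.
The product runs from position 17 to position 59, so its length is 59 − 17 + 1 = 43 bp.

43 bp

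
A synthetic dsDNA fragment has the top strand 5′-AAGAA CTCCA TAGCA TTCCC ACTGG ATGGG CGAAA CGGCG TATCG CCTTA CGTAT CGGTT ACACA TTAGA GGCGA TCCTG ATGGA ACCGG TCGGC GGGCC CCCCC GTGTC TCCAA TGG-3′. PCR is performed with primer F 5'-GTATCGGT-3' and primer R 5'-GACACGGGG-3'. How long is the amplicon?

The forward primer matches the template at positions 52–59.
Reverse complement of the reverse primer: CCCCGTGTC. This occurs on the top strand at positions 102–110.
Amplicon spans positions 52–110: 59 bp.

59 bp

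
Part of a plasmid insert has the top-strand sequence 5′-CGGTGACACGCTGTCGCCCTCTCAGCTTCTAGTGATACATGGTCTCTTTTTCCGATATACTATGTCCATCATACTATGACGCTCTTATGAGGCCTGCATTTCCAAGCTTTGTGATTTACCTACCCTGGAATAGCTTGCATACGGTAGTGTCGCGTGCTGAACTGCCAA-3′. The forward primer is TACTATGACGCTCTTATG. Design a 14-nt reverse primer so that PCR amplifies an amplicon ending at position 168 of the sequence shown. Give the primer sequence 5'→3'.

The forward primer binds at positions 72–89; the product's 3' end on the top strand is position 168.
The reverse primer anneals to the top strand over positions 155–168, i.e. to TGCTGAACTGCCAA.
Its sequence written 5'→3' is the reverse complement: TTGGCAGTTCAGCA.

5'-TTGGCAGTTCAGCA-3'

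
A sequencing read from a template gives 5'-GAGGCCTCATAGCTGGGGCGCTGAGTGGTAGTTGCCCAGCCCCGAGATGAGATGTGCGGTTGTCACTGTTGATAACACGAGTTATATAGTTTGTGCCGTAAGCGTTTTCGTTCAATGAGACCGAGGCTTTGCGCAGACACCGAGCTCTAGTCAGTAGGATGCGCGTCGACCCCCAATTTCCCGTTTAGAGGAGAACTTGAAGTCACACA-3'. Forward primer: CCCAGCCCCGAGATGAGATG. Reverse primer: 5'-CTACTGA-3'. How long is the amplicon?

Scanning the template, CCCAGCCCCGAGATGAGATG occurs at positions 35–54; this primer anneals to the bottom strand there with its 3' end pointing downstream.
The reverse primer's reverse complement is TCAGTAG, which matches the template at positions 151–157.
The product runs from position 35 to position 157, so its length is 157 − 35 + 1 = 123 bp.

123 bp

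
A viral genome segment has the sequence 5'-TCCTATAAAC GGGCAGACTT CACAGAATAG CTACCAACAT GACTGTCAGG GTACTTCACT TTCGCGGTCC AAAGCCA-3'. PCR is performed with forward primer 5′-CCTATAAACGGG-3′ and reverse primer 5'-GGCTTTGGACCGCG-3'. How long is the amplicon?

75 bp

The forward primer matches the template at positions 2–13.
The reverse primer's reverse complement is CGCGGTCCAAAGCC, which matches the template at positions 63–76.
The product runs from position 2 to position 76, so its length is 76 − 2 + 1 = 75 bp.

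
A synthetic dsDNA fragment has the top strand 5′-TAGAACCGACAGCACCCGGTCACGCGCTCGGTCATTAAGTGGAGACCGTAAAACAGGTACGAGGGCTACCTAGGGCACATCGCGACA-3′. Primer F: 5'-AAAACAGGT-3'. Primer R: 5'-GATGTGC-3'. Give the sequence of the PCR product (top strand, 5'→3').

Scanning the template, AAAACAGGT occurs at positions 50–58; this primer anneals to the bottom strand there with its 3' end pointing downstream.
The reverse primer's reverse complement is GCACATC, which matches the template at positions 75–81.
The product is the template from position 50 through 81 (32 bp).

5'-AAAACAGGTACGAGGGCTACCTAGGGCACATC-3'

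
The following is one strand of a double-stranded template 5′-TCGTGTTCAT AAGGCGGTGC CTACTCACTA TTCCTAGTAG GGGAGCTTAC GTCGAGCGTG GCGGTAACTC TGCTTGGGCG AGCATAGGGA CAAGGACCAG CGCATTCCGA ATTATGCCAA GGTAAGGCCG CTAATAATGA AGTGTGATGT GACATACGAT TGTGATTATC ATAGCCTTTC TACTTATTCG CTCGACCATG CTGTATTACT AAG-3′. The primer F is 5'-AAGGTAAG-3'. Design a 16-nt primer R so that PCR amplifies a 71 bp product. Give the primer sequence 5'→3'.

5'-GAATAAGTAGAAAGGC-3'

The forward primer binds at positions 119–126, so a 71 bp product ends at position 119 + 71 − 1 = 189.
The reverse primer anneals to the top strand over positions 174–189, i.e. to GCCTTTCTACTTATTC.
Its sequence written 5'→3' is the reverse complement: GAATAAGTAGAAAGGC.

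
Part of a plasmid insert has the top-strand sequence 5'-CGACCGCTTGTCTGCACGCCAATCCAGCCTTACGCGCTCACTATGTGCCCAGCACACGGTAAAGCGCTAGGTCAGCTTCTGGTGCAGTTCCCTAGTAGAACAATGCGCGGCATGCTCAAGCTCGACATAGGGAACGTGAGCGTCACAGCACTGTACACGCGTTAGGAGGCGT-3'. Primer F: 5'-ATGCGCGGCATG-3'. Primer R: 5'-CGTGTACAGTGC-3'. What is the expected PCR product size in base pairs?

Scanning the template, ATGCGCGGCATG occurs at positions 103–114; this primer anneals to the bottom strand there with its 3' end pointing downstream.
Taking the reverse complement of CGTGTACAGTGC gives GCACTGTACACG, found at positions 148–159 on the template; the primer anneals here to the top strand with its 3' end pointing upstream.
Amplicon spans positions 103–159: 57 bp.

57 bp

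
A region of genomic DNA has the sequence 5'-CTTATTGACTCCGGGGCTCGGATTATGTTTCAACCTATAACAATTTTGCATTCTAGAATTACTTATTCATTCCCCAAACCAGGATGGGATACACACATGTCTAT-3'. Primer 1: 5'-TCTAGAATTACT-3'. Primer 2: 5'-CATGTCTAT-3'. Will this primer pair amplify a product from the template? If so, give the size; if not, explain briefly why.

No product — both primers anneal to the same strand and extend in the same direction.

Primer 1 (TCTAGAATTACT) matches the top strand at positions 52–63 (3' end points downstream).
Primer 2 (CATGTCTAT) also matches the top strand directly, at positions 96–104 — its reverse complement ATAGACATG is not present.
Both primers anneal to the bottom strand with 3' ends pointing the same way, so neither can prime synthesis back toward the other.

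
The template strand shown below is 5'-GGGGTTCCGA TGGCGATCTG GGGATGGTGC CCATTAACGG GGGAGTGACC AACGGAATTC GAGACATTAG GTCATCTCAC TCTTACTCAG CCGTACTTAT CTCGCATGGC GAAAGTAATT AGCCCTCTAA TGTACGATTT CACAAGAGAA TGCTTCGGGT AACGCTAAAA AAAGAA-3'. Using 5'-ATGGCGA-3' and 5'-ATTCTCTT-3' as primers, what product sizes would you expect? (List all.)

142 bp, 46 bp

The forward primer ATGGCGA matches the top strand at positions 10–16, 106–112.
The reverse primer's reverse complement is AAGAGAAT, matching at positions 144–151.
Each forward site pairs with the reverse site to give a product ending at position 151: sizes 142, 46 bp.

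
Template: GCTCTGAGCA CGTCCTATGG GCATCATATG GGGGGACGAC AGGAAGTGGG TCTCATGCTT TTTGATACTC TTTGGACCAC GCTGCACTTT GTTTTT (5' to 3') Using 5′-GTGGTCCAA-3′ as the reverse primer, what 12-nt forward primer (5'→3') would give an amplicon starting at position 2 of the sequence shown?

5'-CTCTGAGCACGT-3'

The reverse primer's reverse complement TTGGACCAC matches the template at positions 72–80; the product starts at position 2.
The forward primer is identical to the top strand over positions 2–13: CTCTGAGCACGT.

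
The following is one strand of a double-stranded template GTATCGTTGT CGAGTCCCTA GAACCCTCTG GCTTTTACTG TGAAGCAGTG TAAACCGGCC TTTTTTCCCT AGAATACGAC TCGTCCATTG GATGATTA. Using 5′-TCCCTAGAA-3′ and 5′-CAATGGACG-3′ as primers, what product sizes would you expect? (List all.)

76 bp, 25 bp

The forward primer TCCCTAGAA matches the top strand at positions 15–23, 66–74.
The reverse primer's reverse complement is CGTCCATTG, matching at positions 82–90.
Each forward site pairs with the reverse site to give a product ending at position 90: sizes 76, 25 bp.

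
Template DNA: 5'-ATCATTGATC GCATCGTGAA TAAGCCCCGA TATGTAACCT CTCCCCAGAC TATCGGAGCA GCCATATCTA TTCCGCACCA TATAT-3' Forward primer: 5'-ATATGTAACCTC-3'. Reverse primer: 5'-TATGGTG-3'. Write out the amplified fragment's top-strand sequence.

5'-ATATGTAACCTCTCCCCAGACTATCGGAGCAGCCATATCTATTCCGCACCATA-3'

Scanning the template, ATATGTAACCTC occurs at positions 30–41; this primer anneals to the bottom strand there with its 3' end pointing downstream.
The reverse primer's reverse complement is CACCATA, which matches the template at positions 76–82.
The product is the template from position 30 through 82 (53 bp).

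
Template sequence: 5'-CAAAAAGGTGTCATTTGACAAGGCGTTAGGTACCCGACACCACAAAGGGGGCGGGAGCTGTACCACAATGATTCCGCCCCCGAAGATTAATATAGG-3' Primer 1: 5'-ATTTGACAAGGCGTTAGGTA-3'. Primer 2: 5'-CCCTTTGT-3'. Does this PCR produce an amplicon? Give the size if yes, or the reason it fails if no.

Primer 1 (ATTTGACAAGGCGTTAGGTA) matches the top strand at positions 13–32; it acts as a forward primer.
Primer 2's reverse complement is ACAAAGGG, matching the top strand at positions 42–49; it acts as a reverse primer.
The 3' ends face each other across positions 13–49, giving a 37 bp product.

Yes — a 37 bp product.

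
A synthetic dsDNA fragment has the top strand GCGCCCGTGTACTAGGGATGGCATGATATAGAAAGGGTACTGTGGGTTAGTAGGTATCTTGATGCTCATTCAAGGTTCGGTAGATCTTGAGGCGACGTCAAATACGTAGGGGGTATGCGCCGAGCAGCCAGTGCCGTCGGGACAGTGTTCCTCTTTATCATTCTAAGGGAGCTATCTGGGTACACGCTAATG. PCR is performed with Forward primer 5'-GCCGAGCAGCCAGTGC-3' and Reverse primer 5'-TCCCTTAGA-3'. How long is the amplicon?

Forward primer GCCGAGCAGCCAGTGC is found on the top strand at positions 119–134.
The reverse primer's reverse complement is TCTAAGGGA, which matches the template at positions 162–170.
Product length = (reverse-primer end) − (forward-primer start) + 1 = 170 − 119 + 1 = 52 bp.

52 bp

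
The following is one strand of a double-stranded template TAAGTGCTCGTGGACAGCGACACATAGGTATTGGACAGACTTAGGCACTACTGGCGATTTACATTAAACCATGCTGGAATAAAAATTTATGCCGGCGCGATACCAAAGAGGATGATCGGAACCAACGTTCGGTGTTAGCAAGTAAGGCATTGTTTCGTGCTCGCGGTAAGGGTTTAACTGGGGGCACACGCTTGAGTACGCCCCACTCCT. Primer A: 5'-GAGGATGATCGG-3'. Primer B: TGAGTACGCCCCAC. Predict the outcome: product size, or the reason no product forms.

No product — both primers anneal to the same strand and extend in the same direction.

Primer A (GAGGATGATCGG) matches the top strand at positions 108–119 (3' end points downstream).
Primer B (TGAGTACGCCCCAC) also matches the top strand directly, at positions 193–206 — its reverse complement GTGGGGCGTACTCA is not present.
Both primers anneal to the bottom strand with 3' ends pointing the same way, so neither can prime synthesis back toward the other.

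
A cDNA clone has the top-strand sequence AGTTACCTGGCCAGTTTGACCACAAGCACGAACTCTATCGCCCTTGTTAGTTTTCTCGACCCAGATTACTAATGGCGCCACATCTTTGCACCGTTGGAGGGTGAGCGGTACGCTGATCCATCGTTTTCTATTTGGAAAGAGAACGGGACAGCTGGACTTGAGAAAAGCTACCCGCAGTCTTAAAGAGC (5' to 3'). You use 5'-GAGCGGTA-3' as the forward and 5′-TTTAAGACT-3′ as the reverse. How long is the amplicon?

The forward primer matches the template at positions 103–110.
Taking the reverse complement of TTTAAGACT gives AGTCTTAAA, found at positions 176–184 on the template; the primer anneals here to the top strand with its 3' end pointing upstream.
Product length = (reverse-primer end) − (forward-primer start) + 1 = 184 − 103 + 1 = 82 bp.

82 bp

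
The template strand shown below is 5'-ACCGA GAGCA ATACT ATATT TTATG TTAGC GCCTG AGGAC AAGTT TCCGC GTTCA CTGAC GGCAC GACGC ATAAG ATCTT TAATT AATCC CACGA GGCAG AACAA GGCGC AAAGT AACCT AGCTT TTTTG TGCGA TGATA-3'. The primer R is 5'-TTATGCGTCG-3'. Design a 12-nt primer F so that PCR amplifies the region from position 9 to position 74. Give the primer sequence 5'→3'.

5'-CAATACTATATT-3'

The reverse primer's reverse complement CGACGCATAA matches the template at positions 65–74; the product starts at position 9.
The forward primer is identical to the top strand over positions 9–20: CAATACTATATT.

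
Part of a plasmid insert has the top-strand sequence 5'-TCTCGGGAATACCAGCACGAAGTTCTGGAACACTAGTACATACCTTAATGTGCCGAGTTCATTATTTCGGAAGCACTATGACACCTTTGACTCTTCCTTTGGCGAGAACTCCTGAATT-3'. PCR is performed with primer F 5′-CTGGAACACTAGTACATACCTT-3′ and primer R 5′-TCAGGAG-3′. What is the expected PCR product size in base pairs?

Forward primer CTGGAACACTAGTACATACCTT is found on the top strand at positions 25–46.
Reverse complement of the reverse primer: CTCCTGA. This occurs on the top strand at positions 109–115.
Amplicon spans positions 25–115: 91 bp.

91 bp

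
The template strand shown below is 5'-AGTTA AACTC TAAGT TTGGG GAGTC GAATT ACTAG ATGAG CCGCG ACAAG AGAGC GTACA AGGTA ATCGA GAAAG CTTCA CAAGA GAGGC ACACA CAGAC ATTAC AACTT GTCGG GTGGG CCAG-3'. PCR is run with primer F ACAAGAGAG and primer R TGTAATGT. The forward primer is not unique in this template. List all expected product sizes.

The forward primer ACAAGAGAG matches the top strand at positions 46–54, 80–88.
The reverse primer's reverse complement is ACATTACA, matching at positions 99–106.
Each forward site pairs with the reverse site to give a product ending at position 106: sizes 61, 27 bp.

61 bp, 27 bp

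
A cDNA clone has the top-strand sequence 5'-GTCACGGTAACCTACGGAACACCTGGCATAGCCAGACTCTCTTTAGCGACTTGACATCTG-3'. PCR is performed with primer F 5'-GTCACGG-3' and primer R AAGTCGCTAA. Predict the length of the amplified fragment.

Forward primer GTCACGG is found on the top strand at positions 1–7.
Taking the reverse complement of AAGTCGCTAA gives TTAGCGACTT, found at positions 43–52 on the template; the primer anneals here to the top strand with its 3' end pointing upstream.
Product length = (reverse-primer end) − (forward-primer start) + 1 = 52 − 1 + 1 = 52 bp.

52 bp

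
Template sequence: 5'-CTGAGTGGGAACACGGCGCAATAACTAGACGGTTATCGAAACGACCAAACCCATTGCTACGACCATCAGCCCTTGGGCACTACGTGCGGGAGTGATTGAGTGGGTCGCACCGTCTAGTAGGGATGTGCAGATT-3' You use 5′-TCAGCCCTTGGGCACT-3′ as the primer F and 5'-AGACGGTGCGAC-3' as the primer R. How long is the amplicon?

50 bp

The forward primer matches the template at positions 66–81.
The reverse primer's reverse complement is GTCGCACCGTCT, which matches the template at positions 104–115.
The product runs from position 66 to position 115, so its length is 115 − 66 + 1 = 50 bp.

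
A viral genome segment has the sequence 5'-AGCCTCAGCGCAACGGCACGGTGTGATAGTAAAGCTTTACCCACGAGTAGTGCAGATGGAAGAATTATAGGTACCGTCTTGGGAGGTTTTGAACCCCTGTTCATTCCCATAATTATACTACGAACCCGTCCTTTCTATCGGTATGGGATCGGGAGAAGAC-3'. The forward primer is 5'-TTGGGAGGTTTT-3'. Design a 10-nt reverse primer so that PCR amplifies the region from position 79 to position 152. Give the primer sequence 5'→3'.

The product's 3' end on the top strand is position 152.
The reverse primer anneals to the top strand over positions 143–152, i.e. to ATGGGATCGG.
Its sequence written 5'→3' is the reverse complement: CCGATCCCAT.

5'-CCGATCCCAT-3'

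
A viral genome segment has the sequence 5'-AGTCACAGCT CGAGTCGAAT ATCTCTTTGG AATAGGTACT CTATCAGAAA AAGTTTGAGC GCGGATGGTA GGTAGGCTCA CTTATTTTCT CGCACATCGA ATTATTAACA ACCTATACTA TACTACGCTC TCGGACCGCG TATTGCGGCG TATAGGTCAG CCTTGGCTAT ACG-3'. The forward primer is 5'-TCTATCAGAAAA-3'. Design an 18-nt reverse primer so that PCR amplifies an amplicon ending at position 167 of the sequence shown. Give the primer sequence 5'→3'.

The forward primer binds at positions 40–51; the product's 3' end on the top strand is position 167.
The reverse primer anneals to the top strand over positions 150–167, i.e. to GTATAGGTCAGCCTTGGC.
Its sequence written 5'→3' is the reverse complement: GCCAAGGCTGACCTATAC.

5'-GCCAAGGCTGACCTATAC-3'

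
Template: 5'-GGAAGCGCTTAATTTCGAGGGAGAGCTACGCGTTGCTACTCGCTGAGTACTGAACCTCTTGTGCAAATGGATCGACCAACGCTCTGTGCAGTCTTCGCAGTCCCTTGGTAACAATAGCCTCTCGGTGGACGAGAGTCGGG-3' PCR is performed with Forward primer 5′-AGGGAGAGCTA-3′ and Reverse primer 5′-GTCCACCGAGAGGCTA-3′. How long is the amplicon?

Forward primer AGGGAGAGCTA is found on the top strand at positions 18–28.
The reverse primer's reverse complement is TAGCCTCTCGGTGGAC, which matches the template at positions 115–130.
Product length = (reverse-primer end) − (forward-primer start) + 1 = 130 − 18 + 1 = 113 bp.

113 bp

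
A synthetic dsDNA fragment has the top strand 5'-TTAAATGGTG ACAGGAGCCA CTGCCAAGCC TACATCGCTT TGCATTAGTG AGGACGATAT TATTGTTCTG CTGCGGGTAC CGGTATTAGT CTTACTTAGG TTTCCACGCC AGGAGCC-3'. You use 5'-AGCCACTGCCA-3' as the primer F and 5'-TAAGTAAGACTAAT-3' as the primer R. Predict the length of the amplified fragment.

Scanning the template, AGCCACTGCCA occurs at positions 16–26; this primer anneals to the bottom strand there with its 3' end pointing downstream.
The reverse primer's reverse complement is ATTAGTCTTACTTA, which matches the template at positions 85–98.
The product runs from position 16 to position 98, so its length is 98 − 16 + 1 = 83 bp.

83 bp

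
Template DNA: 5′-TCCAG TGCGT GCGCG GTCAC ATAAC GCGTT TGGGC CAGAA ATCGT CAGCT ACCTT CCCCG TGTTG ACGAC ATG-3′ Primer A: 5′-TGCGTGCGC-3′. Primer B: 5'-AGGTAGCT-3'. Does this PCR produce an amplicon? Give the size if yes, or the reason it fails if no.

Primer A (TGCGTGCGC) matches the top strand at positions 6–14; it acts as a forward primer.
Primer B's reverse complement is AGCTACCT, matching the top strand at positions 47–54; it acts as a reverse primer.
The 3' ends face each other across positions 6–54, giving a 49 bp product.

Yes — a 49 bp product.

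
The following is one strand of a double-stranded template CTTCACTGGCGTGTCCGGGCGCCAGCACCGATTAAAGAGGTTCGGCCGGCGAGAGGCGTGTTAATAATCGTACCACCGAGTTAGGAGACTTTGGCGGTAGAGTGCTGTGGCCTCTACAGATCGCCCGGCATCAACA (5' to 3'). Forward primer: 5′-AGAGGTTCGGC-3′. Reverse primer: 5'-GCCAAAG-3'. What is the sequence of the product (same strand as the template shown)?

Scanning the template, AGAGGTTCGGC occurs at positions 36–46; this primer anneals to the bottom strand there with its 3' end pointing downstream.
Taking the reverse complement of GCCAAAG gives CTTTGGC, found at positions 89–95 on the template; the primer anneals here to the top strand with its 3' end pointing upstream.
The product is the template from position 36 through 95 (60 bp).

5'-AGAGGTTCGGCCGGCGAGAGGCGTGTTAATAATCGTACCACCGAGTTAGGAGACTTTGGC-3'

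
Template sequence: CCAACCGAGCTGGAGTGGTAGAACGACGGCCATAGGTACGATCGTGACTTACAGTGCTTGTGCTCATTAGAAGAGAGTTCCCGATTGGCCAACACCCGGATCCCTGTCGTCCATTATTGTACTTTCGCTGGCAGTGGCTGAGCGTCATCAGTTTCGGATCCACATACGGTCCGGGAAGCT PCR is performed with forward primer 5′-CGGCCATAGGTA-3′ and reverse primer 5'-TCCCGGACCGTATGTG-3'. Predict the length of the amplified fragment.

150 bp

Scanning the template, CGGCCATAGGTA occurs at positions 27–38; this primer anneals to the bottom strand there with its 3' end pointing downstream.
Taking the reverse complement of TCCCGGACCGTATGTG gives CACATACGGTCCGGGA, found at positions 161–176 on the template; the primer anneals here to the top strand with its 3' end pointing upstream.
The product runs from position 27 to position 176, so its length is 176 − 27 + 1 = 150 bp.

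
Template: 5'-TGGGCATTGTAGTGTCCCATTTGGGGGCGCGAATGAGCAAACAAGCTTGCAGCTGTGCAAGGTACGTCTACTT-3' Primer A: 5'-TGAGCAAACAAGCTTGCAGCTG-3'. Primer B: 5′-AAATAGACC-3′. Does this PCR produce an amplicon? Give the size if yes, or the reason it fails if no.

Primer B (AAATAGACC) does not match the top strand, and its reverse complement GGTCTATTT does not match either.
With no annealing site for primer B, no amplification occurs.

No product — primer B has no binding site in the template.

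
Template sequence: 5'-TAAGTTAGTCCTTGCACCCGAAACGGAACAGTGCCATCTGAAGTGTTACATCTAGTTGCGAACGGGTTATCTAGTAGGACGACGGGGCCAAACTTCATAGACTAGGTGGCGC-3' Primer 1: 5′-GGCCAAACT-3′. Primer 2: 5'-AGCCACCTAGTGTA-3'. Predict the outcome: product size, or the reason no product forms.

No product — primer 2 has no binding site in the template.

Primer 2 (AGCCACCTAGTGTA) does not match the top strand, and its reverse complement TACACTAGGTGGCT does not match either.
With no annealing site for primer 2, no amplification occurs.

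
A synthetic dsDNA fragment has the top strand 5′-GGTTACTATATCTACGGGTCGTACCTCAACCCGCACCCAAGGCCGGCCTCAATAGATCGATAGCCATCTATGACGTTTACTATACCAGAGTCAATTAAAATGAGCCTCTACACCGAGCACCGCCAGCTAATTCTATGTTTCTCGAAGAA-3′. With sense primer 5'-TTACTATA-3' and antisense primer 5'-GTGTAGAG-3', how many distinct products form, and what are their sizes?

The forward primer TTACTATA matches the top strand at positions 3–10, 77–84.
The reverse primer's reverse complement is CTCTACAC, matching at positions 106–113.
Each forward site pairs with the reverse site to give a product ending at position 113: sizes 111, 37 bp.

Two products: 111 bp, 37 bp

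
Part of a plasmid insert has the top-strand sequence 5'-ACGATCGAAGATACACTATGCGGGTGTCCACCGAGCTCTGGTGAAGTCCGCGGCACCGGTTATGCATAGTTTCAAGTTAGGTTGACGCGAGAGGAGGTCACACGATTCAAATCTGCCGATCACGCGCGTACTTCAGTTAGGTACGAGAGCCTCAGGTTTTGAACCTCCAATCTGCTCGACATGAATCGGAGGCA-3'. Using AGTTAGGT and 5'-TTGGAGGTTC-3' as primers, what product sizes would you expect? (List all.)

The forward primer AGTTAGGT matches the top strand at positions 75–82, 135–142.
The reverse primer's reverse complement is GAACCTCCAA, matching at positions 161–170.
Each forward site pairs with the reverse site to give a product ending at position 170: sizes 96, 36 bp.

96 bp, 36 bp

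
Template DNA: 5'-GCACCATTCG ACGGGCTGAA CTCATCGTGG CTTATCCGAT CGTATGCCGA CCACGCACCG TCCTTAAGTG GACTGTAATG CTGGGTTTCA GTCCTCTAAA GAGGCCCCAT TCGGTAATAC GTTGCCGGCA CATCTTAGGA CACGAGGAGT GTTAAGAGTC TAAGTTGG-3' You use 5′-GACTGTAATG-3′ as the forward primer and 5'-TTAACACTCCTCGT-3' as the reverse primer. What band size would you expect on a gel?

The forward primer matches the template at positions 71–80.
Reverse complement of the reverse primer: ACGAGGAGTGTTAA. This occurs on the top strand at positions 142–155.
Amplicon spans positions 71–155: 85 bp.

85 bp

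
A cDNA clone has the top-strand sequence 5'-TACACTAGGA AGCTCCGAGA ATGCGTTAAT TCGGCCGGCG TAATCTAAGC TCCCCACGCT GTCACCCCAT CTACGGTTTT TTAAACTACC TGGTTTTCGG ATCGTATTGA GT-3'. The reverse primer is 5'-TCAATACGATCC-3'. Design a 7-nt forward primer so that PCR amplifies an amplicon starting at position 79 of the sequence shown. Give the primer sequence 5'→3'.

5'-TTTTAAA-3'

The reverse primer's reverse complement GGATCGTATTGA matches the template at positions 99–110; the product starts at position 79.
The forward primer is identical to the top strand over positions 79–85: TTTTAAA.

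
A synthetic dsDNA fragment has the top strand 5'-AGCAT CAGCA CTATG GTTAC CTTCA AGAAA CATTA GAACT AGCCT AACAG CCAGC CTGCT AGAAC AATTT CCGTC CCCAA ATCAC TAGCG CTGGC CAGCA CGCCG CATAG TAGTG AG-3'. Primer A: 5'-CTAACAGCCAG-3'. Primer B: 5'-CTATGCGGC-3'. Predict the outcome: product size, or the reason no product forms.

Yes — a 67 bp product.

Primer A (CTAACAGCCAG) matches the top strand at positions 44–54; it acts as a forward primer.
Primer B's reverse complement is GCCGCATAG, matching the top strand at positions 102–110; it acts as a reverse primer.
The 3' ends face each other across positions 44–110, giving a 67 bp product.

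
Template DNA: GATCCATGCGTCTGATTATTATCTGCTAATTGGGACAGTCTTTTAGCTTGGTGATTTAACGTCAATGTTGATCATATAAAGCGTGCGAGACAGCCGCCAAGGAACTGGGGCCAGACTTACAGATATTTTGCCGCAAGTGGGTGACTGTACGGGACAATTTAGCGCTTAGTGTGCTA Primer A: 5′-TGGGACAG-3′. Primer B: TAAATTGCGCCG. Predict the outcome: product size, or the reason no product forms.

No product — primer B has no binding site in the template.

Primer B (TAAATTGCGCCG) does not match the top strand, and its reverse complement CGGCGCAATTTA does not match either.
With no annealing site for primer B, no amplification occurs.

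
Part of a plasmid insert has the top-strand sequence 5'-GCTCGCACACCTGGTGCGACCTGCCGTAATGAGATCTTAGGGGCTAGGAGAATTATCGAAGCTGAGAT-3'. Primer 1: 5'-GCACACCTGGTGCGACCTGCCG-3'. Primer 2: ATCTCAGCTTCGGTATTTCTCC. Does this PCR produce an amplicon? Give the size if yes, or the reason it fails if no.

Primer 2 (ATCTCAGCTTCGGTATTTCTCC) does not match the top strand, and its reverse complement GGAGAAATACCGAAGCTGAGAT does not match either.
With no annealing site for primer 2, no amplification occurs.

No product — primer 2 has no binding site in the template.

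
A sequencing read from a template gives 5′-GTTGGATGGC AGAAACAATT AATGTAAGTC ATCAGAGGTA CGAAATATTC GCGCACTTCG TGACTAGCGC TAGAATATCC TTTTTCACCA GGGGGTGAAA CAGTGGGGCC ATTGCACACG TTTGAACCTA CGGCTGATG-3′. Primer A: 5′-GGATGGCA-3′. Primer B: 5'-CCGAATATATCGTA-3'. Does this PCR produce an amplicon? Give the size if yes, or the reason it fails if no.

Primer B (CCGAATATATCGTA) does not match the top strand, and its reverse complement TACGATATATTCGG does not match either.
With no annealing site for primer B, no amplification occurs.

No product — primer B has no binding site in the template.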